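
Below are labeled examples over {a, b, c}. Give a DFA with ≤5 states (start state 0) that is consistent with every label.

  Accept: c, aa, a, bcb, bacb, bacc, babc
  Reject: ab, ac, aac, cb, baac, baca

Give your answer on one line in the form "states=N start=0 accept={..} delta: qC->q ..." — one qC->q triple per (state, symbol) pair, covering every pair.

Grow the machine one transition at a time. Run the examples from 0; the earliest place one falls off (shortest prefix, ties alphabetical) gets sent to the lowest-numbered state that keeps every Accept/Reject pair distinguishable — a pair clashes when both reach the same state with identical unread suffix — and to a fresh state only if none does.
a: 0a undefined. 0a->0: no, c/ac meet in 0 with "c" left. Open state 1: 0a->1.
b: 0b undefined. 0b->0: no, bcb/cb meet in 0 with "cb" left. 0b->1: ok.
c: 0c undefined. 0c->0: no, a/cb meet in 1. 0c->1: ok.
aa: 1a undefined. 1a->0: no, c/aac meet in 1. 1a->1: ok.
ab: 1b undefined. 1b->0: ok.
ac: 1c undefined. 1c->0: no, c/baca meet in 1. 1c->1: no, c/ac meet in 1. Open state 2: 1c->2.
bcb: 2b undefined. 2b->0: no, bcb/ab meet in 0. 2b->1: ok.
baca: 2a undefined. 2a->0: ok.
bacc: 2c undefined. 2c->0: no, bacc/ab meet in 0. 2c->1: ok.
All examples now run through 3 states with every (state, symbol) defined. Accept strings end in {1}, Reject strings end in {0,2}; accept={1}.

states=3 start=0 accept={1} delta: 0a->1 0b->1 0c->1 1a->1 1b->0 1c->2 2a->0 2b->1 2c->1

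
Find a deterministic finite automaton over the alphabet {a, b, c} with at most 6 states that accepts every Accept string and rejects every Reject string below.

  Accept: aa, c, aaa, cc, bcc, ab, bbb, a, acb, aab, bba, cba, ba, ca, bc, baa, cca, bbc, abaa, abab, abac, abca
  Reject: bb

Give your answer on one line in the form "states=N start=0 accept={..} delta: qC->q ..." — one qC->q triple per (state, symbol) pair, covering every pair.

Grow the machine one transition at a time. Run the examples from 0; the earliest place one falls off (shortest prefix, ties alphabetical) gets sent to the lowest-numbered state that keeps every Accept/Reject pair distinguishable — a pair clashes when both reach the same state with identical unread suffix — and to a fresh state only if none does.
a: 0a undefined. 0a->0: ok.
b: 0b undefined. 0b->0: no, aa/bb meet in 0. Open state 1: 0b->1.
c: 0c undefined. 0c->0: ok.
ba: 1a undefined. 1a->0: ok.
bb: 1b undefined. 1b->0: no, aa/bb meet in 0. 1b->1: no, ab/bb meet in 1. Open state 2: 1b->2.
bc: 1c undefined. 1c->0: ok.
bba: 2a undefined. 2a->0: ok.
bbb: 2b undefined. 2b->0: ok.
bbc: 2c undefined. 2c->0: ok.
All examples now run through 3 states with every (state, symbol) defined. Accept strings end in {0,1}, Reject strings end in {2}; accept={0,1}.

states=3 start=0 accept={0,1} delta: 0a->0 0b->1 0c->0 1a->0 1b->2 1c->0 2a->0 2b->0 2c->0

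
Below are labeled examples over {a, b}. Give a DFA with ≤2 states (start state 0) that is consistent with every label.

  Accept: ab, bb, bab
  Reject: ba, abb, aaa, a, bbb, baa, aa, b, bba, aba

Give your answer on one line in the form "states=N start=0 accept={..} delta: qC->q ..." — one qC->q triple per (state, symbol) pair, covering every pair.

states=2 start=0 accept={0} delta: 0a->1 0b->1 1a->1 1b->0

Grow the machine one transition at a time. Run the examples from 0; the earliest place one falls off (shortest prefix, ties alphabetical) gets sent to the lowest-numbered state that keeps every Accept/Reject pair distinguishable — a pair clashes when both reach the same state with identical unread suffix — and to a fresh state only if none does.
a: 0a undefined. 0a->0: no, ab/b meet in 0 with "b" left. Open state 1: 0a->1.
b: 0b undefined. 0b->0: no, bb/bbb meet in 0. 0b->1: ok.
aa: 1a undefined. 1a->0: no, bab/aaa meet in 1. 1a->1: ok.
ab: 1b undefined. 1b->0: ok.
All examples now run through 2 states with every (state, symbol) defined. Accept strings end in {0}, Reject strings end in {1}; accept={0}.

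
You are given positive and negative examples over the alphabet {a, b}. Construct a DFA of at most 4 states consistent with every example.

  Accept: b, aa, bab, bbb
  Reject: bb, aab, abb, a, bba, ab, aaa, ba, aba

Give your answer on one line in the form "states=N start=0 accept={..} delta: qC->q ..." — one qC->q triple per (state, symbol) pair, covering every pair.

states=4 start=0 accept={2} delta: 0a->1 0b->2 1a->2 1b->3 2a->0 2b->0 3a->0 3b->0

Grow the machine one transition at a time. Run the examples from 0; the earliest place one falls off (shortest prefix, ties alphabetical) gets sent to the lowest-numbered state that keeps every Accept/Reject pair distinguishable — a pair clashes when both reach the same state with identical unread suffix — and to a fresh state only if none does.
a: 0a undefined. 0a->0: no, b/aab meet in 0 with "b" left. Open state 1: 0a->1.
b: 0b undefined. 0b->0: no, b/bb meet in 0. 0b->1: no, b/a meet in 1. Open state 2: 0b->2.
aa: 1a undefined. 1a->0: no, b/aab meet in 2. 1a->1: no, aa/a meet in 1. 1a->2: ok.
ab: 1b undefined. 1b->0: no, b/abb meet in 2. 1b->1: no, b/aba meet in 2. 1b->2: no, b/ab meet in 2. Open state 3: 1b->3.
ba: 2a undefined. 2a->0: ok.
bb: 2b undefined. 2b->0: ok.
aba: 3a undefined. 3a->0: ok.
abb: 3b undefined. 3b->0: ok.
All examples now run through 4 states with every (state, symbol) defined. Accept strings end in {2}, Reject strings end in {0,1,3}; accept={2}.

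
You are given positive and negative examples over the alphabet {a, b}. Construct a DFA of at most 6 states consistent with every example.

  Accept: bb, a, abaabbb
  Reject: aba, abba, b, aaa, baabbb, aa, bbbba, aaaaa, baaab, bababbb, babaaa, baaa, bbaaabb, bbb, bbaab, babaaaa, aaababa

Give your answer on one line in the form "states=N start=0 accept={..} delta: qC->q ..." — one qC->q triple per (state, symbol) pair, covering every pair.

states=6 start=0 accept={1,4} delta: 0a->1 0b->2 1a->2 1b->1 2a->3 2b->4 3a->2 3b->5 4a->2 4b->0 5a->0 5b->1

Grow the machine one transition at a time. Run the examples from 0; the earliest place one falls off (shortest prefix, ties alphabetical) gets sent to the lowest-numbered state that keeps every Accept/Reject pair distinguishable — a pair clashes when both reach the same state with identical unread suffix — and to a fresh state only if none does.
a: 0a undefined. 0a->0: no, a/aaa meet in 0. Open state 1: 0a->1.
b: 0b undefined. 0b->0: no, bb/b meet in 0. 0b->1: no, a/b meet in 1. Open state 2: 0b->2.
aa: 1a undefined. 1a->0: no, a/aaa meet in 1. 1a->1: no, a/aaa meet in 1. 1a->2: ok.
ab: 1b undefined. 1b->0: no, a/aba meet in 1. 1b->1: ok.
ba: 2a undefined. 2a->0: no, bb/baaab meet in 2 with "b" left. 2a->1: no, a/aaa meet in 1. 2a->2: no, bb/baaab meet in 2 with "b" left. Open state 3: 2a->3.
bb: 2b undefined. 2b->0: no, bb/bbaab meet in 0. 2b->1: no, bb/bbb meet in 1. 2b->2: no, bb/aba meet in 2. 2b->3: no, bb/aaa meet in 3. Open state 4: 2b->4.
baa: 3a undefined. 3a->0: no, a/aaaaa meet in 1. 3a->1: no, bb/baaab meet in 4. 3a->2: ok.
bab: 3b undefined. 3b->0: no, a/bababbb meet in 1. 3b->1: no, a/baaab meet in 1. 3b->2: no, abaabbb/bababbb meet in 4 with "b" left. 3b->3: no, abaabbb/aaa meet in 3. 3b->4: no, bb/baaab meet in 4. Open state 5: 3b->5.
bba: 4a undefined. 4a->0: no, a/bbaab meet in 1. 4a->1: no, bb/bbaab meet in 4. 4a->2: ok.
bbb: 4b undefined. 4b->0: ok.
baba: 5a undefined. 5a->0: ok.
abaabb: 5b undefined. 5b->0: no, abaabbb/aba meet in 2. 5b->1: ok.
All examples now run through 6 states with every (state, symbol) defined. Accept strings end in {1,4}, Reject strings end in {0,2,3,5}; accept={1,4}.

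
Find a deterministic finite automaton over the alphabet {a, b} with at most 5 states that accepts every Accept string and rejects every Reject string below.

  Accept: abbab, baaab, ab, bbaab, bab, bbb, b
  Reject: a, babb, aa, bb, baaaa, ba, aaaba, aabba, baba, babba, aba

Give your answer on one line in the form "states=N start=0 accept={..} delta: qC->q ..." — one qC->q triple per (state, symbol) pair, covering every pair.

states=2 start=0 accept={1} delta: 0a->0 0b->1 1a->0 1b->0

Grow the machine one transition at a time. Run the examples from 0; the earliest place one falls off (shortest prefix, ties alphabetical) gets sent to the lowest-numbered state that keeps every Accept/Reject pair distinguishable — a pair clashes when both reach the same state with identical unread suffix — and to a fresh state only if none does.
a: 0a undefined. 0a->0: ok.
b: 0b undefined. 0b->0: no, abbab/a meet in 0. Open state 1: 0b->1.
ba: 1a undefined. 1a->0: ok.
bb: 1b undefined. 1b->0: ok.
All examples now run through 2 states with every (state, symbol) defined. Accept strings end in {1}, Reject strings end in {0}; accept={1}.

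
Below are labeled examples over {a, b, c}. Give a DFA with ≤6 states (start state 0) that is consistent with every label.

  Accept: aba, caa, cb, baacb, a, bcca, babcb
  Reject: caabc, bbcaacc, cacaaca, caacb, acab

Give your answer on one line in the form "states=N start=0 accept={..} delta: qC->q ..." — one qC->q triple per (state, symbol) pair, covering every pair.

Fold the examples into a partial DFA from state 0: repeatedly fix the first undefined (state, symbol) met by the shortest-then-alphabetical prefix, trying targets in increasing order and rejecting any under which an Accept and a Reject string meet in one state with the same remainder; add a state when all current targets are rejected. Accepting states are where Accept strings end.
a: 0a undefined. 0a->0: ok.
b: 0b undefined. 0b->0: ok.
c: 0c undefined. 0c->0: no, aba/caabc meet in 0. Open state 1: 0c->1.
ca: 1a undefined. 1a->0: no, aba/cacaaca meet in 0. 1a->1: no, cb/acab meet in 1 with "b" left. Open state 2: 1a->2.
cb: 1b undefined. 1b->0: ok.
bcc: 1c undefined. 1c->0: ok.
caa: 2a undefined. 2a->0: no, aba/bbcaacc meet in 0. 2a->1: no, aba/caacb meet in 0. 2a->2: ok.
cac: 2c undefined. 2c->0: no, aba/caacb meet in 0. 2c->1: no, aba/bbcaacc meet in 0. 2c->2: no, caa/bbcaacc meet in 2. Open state 3: 2c->3.
acab: 2b undefined. 2b->0: no, aba/acab meet in 0. 2b->1: no, aba/caabc meet in 0. 2b->2: no, caa/acab meet in 2. 2b->3: ok.
caca: 3a undefined. 3a->0: no, caa/cacaaca meet in 2. 3a->1: ok.
caabc: 3c undefined. 3c->0: no, aba/caabc meet in 0. 3c->1: ok.
caacb: 3b undefined. 3b->0: no, aba/caacb meet in 0. 3b->1: ok.
All examples now run through 4 states with every (state, symbol) defined. Accept strings end in {0,2}, Reject strings end in {1,3}; accept={0,2}.

states=4 start=0 accept={0,2} delta: 0a->0 0b->0 0c->1 1a->2 1b->0 1c->0 2a->2 2b->3 2c->3 3a->1 3b->1 3c->1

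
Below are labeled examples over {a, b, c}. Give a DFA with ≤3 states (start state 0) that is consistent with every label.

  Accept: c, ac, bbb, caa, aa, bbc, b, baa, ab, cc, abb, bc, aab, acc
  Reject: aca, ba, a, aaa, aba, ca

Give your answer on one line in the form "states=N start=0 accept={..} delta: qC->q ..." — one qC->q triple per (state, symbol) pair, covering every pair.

states=2 start=0 accept={0} delta: 0a->1 0b->0 0c->0 1a->0 1b->0 1c->0

Fold the examples into a partial DFA from state 0: repeatedly fix the first undefined (state, symbol) met by the shortest-then-alphabetical prefix, trying targets in increasing order and rejecting any under which an Accept and a Reject string meet in one state with the same remainder; add a state when all current targets are rejected. Accepting states are where Accept strings end.
a: 0a undefined. 0a->0: no, aa/a meet in 0. Open state 1: 0a->1.
b: 0b undefined. 0b->0: ok.
c: 0c undefined. 0c->0: ok.
aa: 1a undefined. 1a->0: ok.
ab: 1b undefined. 1b->0: ok.
ac: 1c undefined. 1c->0: ok.
All examples now run through 2 states with every (state, symbol) defined. Accept strings end in {0}, Reject strings end in {1}; accept={0}.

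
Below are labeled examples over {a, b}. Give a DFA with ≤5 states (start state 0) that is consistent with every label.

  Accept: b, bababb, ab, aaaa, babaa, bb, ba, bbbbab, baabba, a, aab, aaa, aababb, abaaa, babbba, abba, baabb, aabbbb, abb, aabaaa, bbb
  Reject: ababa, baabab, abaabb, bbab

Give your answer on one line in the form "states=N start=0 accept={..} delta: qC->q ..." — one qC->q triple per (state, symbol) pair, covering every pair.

states=5 start=0 accept={0,1,2,3} delta: 0a->1 0b->1 1a->0 1b->2 2a->3 2b->0 3a->3 3b->4 4a->4 4b->4

Fold the examples into a partial DFA from state 0: repeatedly fix the first undefined (state, symbol) met by the shortest-then-alphabetical prefix, trying targets in increasing order and rejecting any under which an Accept and a Reject string meet in one state with the same remainder; add a state when all current targets are rejected. Accepting states are where Accept strings end.
a: 0a undefined. 0a->0: no, baabb/abaabb meet in 0 with "baabb" left. Open state 1: 0a->1.
b: 0b undefined. 0b->0: no, ab/bbab meet in 1 with "b" left. 0b->1: ok.
aa: 1a undefined. 1a->0: ok.
ab: 1b undefined. 1b->0: no, b/ababa meet in 1. 1b->1: no, b/baabab meet in 1. Open state 2: 1b->2.
aba: 2a undefined. 2a->0: no, b/baabab meet in 1. 2a->1: no, b/ababa meet in 1. 2a->2: no, baabba/ababa meet in 2 with "ba" left. Open state 3: 2a->3.
abb: 2b undefined. 2b->0: ok.
abaa: 3a undefined. 3a->0: no, bababb/abaabb meet in 2. 3a->1: no, aaaa/abaabb meet in 0. 3a->2: no, b/abaabb meet in 1. 3a->3: ok.
abab: 3b undefined. 3b->0: no, b/ababa meet in 1. 3b->1: no, b/baabab meet in 1. 3b->2: no, bababb/baabab meet in 2. 3b->3: no, abaaa/ababa meet in 3. Open state 4: 3b->4.
ababa: 4a undefined. 4a->0: no, aaaa/ababa meet in 0. 4a->1: no, b/ababa meet in 1. 4a->2: no, bababb/ababa meet in 2. 4a->3: no, abaaa/ababa meet in 3. 4a->4: ok.
abaabb: 4b undefined. 4b->0: no, aaaa/abaabb meet in 0. 4b->1: no, b/abaabb meet in 1. 4b->2: no, bababb/abaabb meet in 2. 4b->3: no, abaaa/abaabb meet in 3. 4b->4: ok.
All examples now run through 5 states with every (state, symbol) defined. Accept strings end in {0,1,2,3}, Reject strings end in {4}; accept={0,1,2,3}.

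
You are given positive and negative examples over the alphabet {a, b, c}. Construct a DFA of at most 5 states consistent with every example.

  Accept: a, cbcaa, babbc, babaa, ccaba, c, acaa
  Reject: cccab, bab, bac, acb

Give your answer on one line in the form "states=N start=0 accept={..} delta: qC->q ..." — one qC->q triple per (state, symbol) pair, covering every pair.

states=3 start=0 accept={0,2} delta: 0a->0 0b->1 0c->0 1a->2 1b->0 1c->0 2a->0 2b->1 2c->1

Fold the examples into a partial DFA from state 0: repeatedly fix the first undefined (state, symbol) met by the shortest-then-alphabetical prefix, trying targets in increasing order and rejecting any under which an Accept and a Reject string meet in one state with the same remainder; add a state when all current targets are rejected. Accepting states are where Accept strings end.
a: 0a undefined. 0a->0: ok.
b: 0b undefined. 0b->0: no, a/bab meet in 0. Open state 1: 0b->1.
c: 0c undefined. 0c->0: ok.
ba: 1a undefined. 1a->0: no, a/bac meet in 0. 1a->1: no, ccaba/cccab meet in 1. Open state 2: 1a->2.
bab: 2b undefined. 2b->0: no, a/bab meet in 0. 2b->1: ok.
bac: 2c undefined. 2c->0: no, a/bac meet in 0. 2c->1: ok.
cbc: 1c undefined. 1c->0: ok.
babb: 1b undefined. 1b->0: ok.
babaa: 2a undefined. 2a->0: ok.
All examples now run through 3 states with every (state, symbol) defined. Accept strings end in {0,2}, Reject strings end in {1}; accept={0,2}.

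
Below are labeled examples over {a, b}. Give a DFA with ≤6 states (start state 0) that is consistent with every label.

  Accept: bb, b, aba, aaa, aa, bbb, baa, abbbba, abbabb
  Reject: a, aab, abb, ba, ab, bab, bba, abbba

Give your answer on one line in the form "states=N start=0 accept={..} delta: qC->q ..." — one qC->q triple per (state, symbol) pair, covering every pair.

states=6 start=0 accept={0,2} delta: 0a->1 0b->0 1a->2 1b->3 2a->0 2b->1 3a->0 3b->4 4a->0 4b->5 5a->1 5b->1

State merging on the prefix tree: take the shortest (then alphabetical) example prefix whose next move is undefined and point that move at state 0, else 1, else 2, ...; a target is out if some Accept/Reject pair would then sit in one state with the same input left (inseparable). If every existing state is out, open a new one.
a: 0a undefined. 0a->0: no, bb/abb meet in 0 with "bb" left. Open state 1: 0a->1.
b: 0b undefined. 0b->0: ok.
aa: 1a undefined. 1a->0: no, bb/aab meet in 0. 1a->1: no, aaa/a meet in 1. Open state 2: 1a->2.
ab: 1b undefined. 1b->0: no, bb/abb meet in 0. 1b->1: no, aba/abbba meet in 2. 1b->2: no, aa/ab meet in 2. Open state 3: 1b->3.
aaa: 2a undefined. 2a->0: ok.
aab: 2b undefined. 2b->0: no, bb/aab meet in 0. 2b->1: ok.
aba: 3a undefined. 3a->0: ok.
abb: 3b undefined. 3b->0: no, bb/abb meet in 0. 3b->1: no, bb/abbba meet in 0. 3b->2: no, aa/abb meet in 2. 3b->3: no, bb/abbba meet in 0. Open state 4: 3b->4.
abba: 4a undefined. 4a->0: ok.
abbb: 4b undefined. 4b->0: no, abbbba/a meet in 1. 4b->1: no, aa/abbba meet in 2. 4b->2: no, bb/abbba meet in 0. 4b->3: no, bb/abbba meet in 0. 4b->4: no, bb/abbba meet in 0. Open state 5: 4b->5.
abbba: 5a undefined. 5a->0: no, bb/abbba meet in 0. 5a->1: ok.
abbbb: 5b undefined. 5b->0: no, abbbba/a meet in 1. 5b->1: ok.
All examples now run through 6 states with every (state, symbol) defined. Accept strings end in {0,2}, Reject strings end in {1,3,4}; accept={0,2}.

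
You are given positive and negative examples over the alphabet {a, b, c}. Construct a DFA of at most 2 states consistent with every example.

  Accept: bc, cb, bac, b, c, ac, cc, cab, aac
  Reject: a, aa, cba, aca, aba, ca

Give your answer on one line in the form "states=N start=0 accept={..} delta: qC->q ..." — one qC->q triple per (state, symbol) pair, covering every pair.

states=2 start=0 accept={1} delta: 0a->0 0b->1 0c->1 1a->0 1b->1 1c->1

State merging on the prefix tree: take the shortest (then alphabetical) example prefix whose next move is undefined and point that move at state 0, else 1, else 2, ...; a target is out if some Accept/Reject pair would then sit in one state with the same input left (inseparable). If every existing state is out, open a new one.
a: 0a undefined. 0a->0: ok.
b: 0b undefined. 0b->0: no, b/a meet in 0. Open state 1: 0b->1.
c: 0c undefined. 0c->0: no, c/a meet in 0. 0c->1: ok.
ba: 1a undefined. 1a->0: ok.
bc: 1c undefined. 1c->0: no, bc/a meet in 0. 1c->1: ok.
cb: 1b undefined. 1b->0: no, cb/a meet in 0. 1b->1: ok.
All examples now run through 2 states with every (state, symbol) defined. Accept strings end in {1}, Reject strings end in {0}; accept={1}.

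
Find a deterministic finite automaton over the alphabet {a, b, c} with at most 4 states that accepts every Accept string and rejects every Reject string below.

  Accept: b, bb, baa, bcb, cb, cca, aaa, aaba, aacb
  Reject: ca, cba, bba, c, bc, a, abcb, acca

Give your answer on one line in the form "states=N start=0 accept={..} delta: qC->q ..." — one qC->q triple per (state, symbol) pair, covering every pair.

State merging on the prefix tree: take the shortest (then alphabetical) example prefix whose next move is undefined and point that move at state 0, else 1, else 2, ...; a target is out if some Accept/Reject pair would then sit in one state with the same input left (inseparable). If every existing state is out, open a new one.
a: 0a undefined. 0a->0: no, bcb/abcb meet in 0 with "bcb" left. Open state 1: 0a->1.
b: 0b undefined. 0b->0: ok.
c: 0c undefined. 0c->0: no, b/c meet in 0. 0c->1: no, baa/ca meet in 1 with "a" left. Open state 2: 0c->2.
aa: 1a undefined. 1a->0: no, aaa/bba meet in 1. 1a->1: no, baa/bba meet in 1. 1a->2: no, baa/c meet in 2. Open state 3: 1a->3.
ab: 1b undefined. 1b->0: no, bcb/abcb meet in 2 with "b" left. 1b->1: ok.
ac: 1c undefined. 1c->0: no, b/abcb meet in 0. 1c->1: no, baa/acca meet in 3. 1c->2: no, bcb/abcb meet in 2 with "b" left. 1c->3: ok.
ca: 2a undefined. 2a->0: no, b/ca meet in 0. 2a->1: ok.
cb: 2b undefined. 2b->0: ok.
cc: 2c undefined. 2c->0: no, cca/ca meet in 1. 2c->1: ok.
aaa: 3a undefined. 3a->0: ok.
aab: 3b undefined. 3b->0: no, b/abcb meet in 0. 3b->1: ok.
aac: 3c undefined. 3c->0: ok.
All examples now run through 4 states with every (state, symbol) defined. Accept strings end in {0,3}, Reject strings end in {1,2}; accept={0,3}.

states=4 start=0 accept={0,3} delta: 0a->1 0b->0 0c->2 1a->3 1b->1 1c->3 2a->1 2b->0 2c->1 3a->0 3b->1 3c->0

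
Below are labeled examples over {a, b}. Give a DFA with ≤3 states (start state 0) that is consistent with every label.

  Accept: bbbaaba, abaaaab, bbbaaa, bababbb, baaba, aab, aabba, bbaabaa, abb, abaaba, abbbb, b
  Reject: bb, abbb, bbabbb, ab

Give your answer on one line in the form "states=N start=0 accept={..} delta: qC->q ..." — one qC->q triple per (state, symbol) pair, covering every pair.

State merging on the prefix tree: take the shortest (then alphabetical) example prefix whose next move is undefined and point that move at state 0, else 1, else 2, ...; a target is out if some Accept/Reject pair would then sit in one state with the same input left (inseparable). If every existing state is out, open a new one.
a: 0a undefined. 0a->0: no, aab/ab meet in 0 with "b" left. Open state 1: 0a->1.
b: 0b undefined. 0b->0: no, b/bb meet in 0. 0b->1: ok.
aa: 1a undefined. 1a->0: ok.
ab: 1b undefined. 1b->0: no, bbbaaa/bb meet in 0. 1b->1: no, abaaaab/bb meet in 1. Open state 2: 1b->2.
aba: 2a undefined. 2a->0: no, abaaaab/bb meet in 2. 2a->1: ok.
abb: 2b undefined. 2b->0: no, abaaaab/abbb meet in 1. 2b->1: ok.
All examples now run through 3 states with every (state, symbol) defined. Accept strings end in {0,1}, Reject strings end in {2}; accept={0,1}.

states=3 start=0 accept={0,1} delta: 0a->1 0b->1 1a->0 1b->2 2a->1 2b->1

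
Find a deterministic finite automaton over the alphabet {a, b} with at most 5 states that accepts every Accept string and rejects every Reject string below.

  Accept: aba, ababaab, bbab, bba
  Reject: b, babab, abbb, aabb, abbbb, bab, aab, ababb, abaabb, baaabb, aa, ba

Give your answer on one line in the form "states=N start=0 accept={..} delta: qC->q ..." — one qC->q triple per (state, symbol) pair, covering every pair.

states=5 start=0 accept={3,4} delta: 0a->1 0b->1 1a->0 1b->2 2a->3 2b->0 3a->0 3b->4 4a->2 4b->0

Fold the examples into a partial DFA from state 0: repeatedly fix the first undefined (state, symbol) met by the shortest-then-alphabetical prefix, trying targets in increasing order and rejecting any under which an Accept and a Reject string meet in one state with the same remainder; add a state when all current targets are rejected. Accepting states are where Accept strings end.
a: 0a undefined. 0a->0: no, aba/ba meet in 0 with "ba" left. Open state 1: 0a->1.
b: 0b undefined. 0b->0: no, bbab/bab meet in 1 with "b" left. 0b->1: ok.
aa: 1a undefined. 1a->0: ok.
ab: 1b undefined. 1b->0: no, aba/b meet in 1. 1b->1: no, aba/aa meet in 0. Open state 2: 1b->2.
aba: 2a undefined. 2a->0: no, aba/aa meet in 0. 2a->1: no, aba/b meet in 1. 2a->2: no, aba/aabb meet in 2. Open state 3: 2a->3.
abb: 2b undefined. 2b->0: ok.
abaa: 3a undefined. 3a->0: ok.
abab: 3b undefined. 3b->0: no, ababaab/b meet in 1. 3b->1: no, ababaab/aabb meet in 2. 3b->2: no, ababaab/b meet in 1. 3b->3: no, aba/ababb meet in 3. Open state 4: 3b->4.
ababa: 4a undefined. 4a->0: no, ababaab/aabb meet in 2. 4a->1: no, ababaab/b meet in 1. 4a->2: ok.
ababb: 4b undefined. 4b->0: ok.
All examples now run through 5 states with every (state, symbol) defined. Accept strings end in {3,4}, Reject strings end in {0,1,2}; accept={3,4}.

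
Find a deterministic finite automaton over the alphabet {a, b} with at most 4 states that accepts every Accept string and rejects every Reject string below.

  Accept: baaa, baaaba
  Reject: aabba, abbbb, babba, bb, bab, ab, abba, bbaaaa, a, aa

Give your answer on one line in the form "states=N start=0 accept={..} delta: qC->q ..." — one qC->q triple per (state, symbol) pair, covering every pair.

State merging on the prefix tree: take the shortest (then alphabetical) example prefix whose next move is undefined and point that move at state 0, else 1, else 2, ...; a target is out if some Accept/Reject pair would then sit in one state with the same input left (inseparable). If every existing state is out, open a new one.
a: 0a undefined. 0a->0: ok.
b: 0b undefined. 0b->0: no, baaa/aabba meet in 0. Open state 1: 0b->1.
ba: 1a undefined. 1a->0: no, baaa/a meet in 0. 1a->1: no, baaa/ab meet in 1. Open state 2: 1a->2.
bb: 1b undefined. 1b->0: ok.
baa: 2a undefined. 2a->0: no, baaa/aabba meet in 0. 2a->1: ok.
bab: 2b undefined. 2b->0: no, baaa/babba meet in 2. 2b->1: ok.
All examples now run through 3 states with every (state, symbol) defined. Accept strings end in {2}, Reject strings end in {0,1}; accept={2}.

states=3 start=0 accept={2} delta: 0a->0 0b->1 1a->2 1b->0 2a->1 2b->1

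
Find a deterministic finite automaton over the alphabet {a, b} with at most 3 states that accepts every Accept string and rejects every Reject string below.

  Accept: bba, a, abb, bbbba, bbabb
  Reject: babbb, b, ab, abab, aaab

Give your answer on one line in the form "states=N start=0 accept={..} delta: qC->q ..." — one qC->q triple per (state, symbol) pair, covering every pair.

Grow the machine one transition at a time. Run the examples from 0; the earliest place one falls off (shortest prefix, ties alphabetical) gets sent to the lowest-numbered state that keeps every Accept/Reject pair distinguishable — a pair clashes when both reach the same state with identical unread suffix — and to a fresh state only if none does.
a: 0a undefined. 0a->0: ok.
b: 0b undefined. 0b->0: no, bba/babbb meet in 0. Open state 1: 0b->1.
ba: 1a undefined. 1a->0: ok.
bb: 1b undefined. 1b->0: ok.
All examples now run through 2 states with every (state, symbol) defined. Accept strings end in {0}, Reject strings end in {1}; accept={0}.

states=2 start=0 accept={0} delta: 0a->0 0b->1 1a->0 1b->0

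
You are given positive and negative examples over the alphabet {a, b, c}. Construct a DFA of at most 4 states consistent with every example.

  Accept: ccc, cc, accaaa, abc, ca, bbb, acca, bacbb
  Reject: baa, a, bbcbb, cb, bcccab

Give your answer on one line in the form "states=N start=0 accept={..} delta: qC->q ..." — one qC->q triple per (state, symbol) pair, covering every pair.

states=4 start=0 accept={1,2} delta: 0a->0 0b->1 0c->1 1a->2 1b->3 1c->1 2a->3 2b->0 2c->1 3a->1 3b->1 3c->0

Fold the examples into a partial DFA from state 0: repeatedly fix the first undefined (state, symbol) met by the shortest-then-alphabetical prefix, trying targets in increasing order and rejecting any under which an Accept and a Reject string meet in one state with the same remainder; add a state when all current targets are rejected. Accepting states are where Accept strings end.
a: 0a undefined. 0a->0: ok.
b: 0b undefined. 0b->0: no, bbb/baa meet in 0. Open state 1: 0b->1.
c: 0c undefined. 0c->0: no, ccc/a meet in 0. 0c->1: ok.
ba: 1a undefined. 1a->0: no, ca/baa meet in 0. 1a->1: no, ca/baa meet in 1. Open state 2: 1a->2.
bb: 1b undefined. 1b->0: no, bbb/bbcbb meet in 1. 1b->1: no, bbb/cb meet in 1. 1b->2: no, ca/cb meet in 2. Open state 3: 1b->3.
bc: 1c undefined. 1c->0: no, ccc/bcccab meet in 1. 1c->1: ok.
baa: 2a undefined. 2a->0: no, accaaa/baa meet in 0. 2a->1: no, ccc/baa meet in 1. 2a->2: no, accaaa/baa meet in 2. 2a->3: ok.
bac: 2c undefined. 2c->0: no, bacbb/baa meet in 3. 2c->1: ok.
bbb: 3b undefined. 3b->0: no, bbb/a meet in 0. 3b->1: ok.
bbc: 3c undefined. 3c->0: ok.
accaaa: 3a undefined. 3a->0: no, accaaa/a meet in 0. 3a->1: ok.
bcccab: 2b undefined. 2b->0: ok.
All examples now run through 4 states with every (state, symbol) defined. Accept strings end in {1,2}, Reject strings end in {0,3}; accept={1,2}.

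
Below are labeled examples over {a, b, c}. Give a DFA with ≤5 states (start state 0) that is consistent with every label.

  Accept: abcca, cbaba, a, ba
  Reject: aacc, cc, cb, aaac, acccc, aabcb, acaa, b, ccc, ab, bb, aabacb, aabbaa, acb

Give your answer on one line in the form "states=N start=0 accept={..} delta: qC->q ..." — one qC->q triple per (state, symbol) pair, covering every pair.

Fold the examples into a partial DFA from state 0: repeatedly fix the first undefined (state, symbol) met by the shortest-then-alphabetical prefix, trying targets in increasing order and rejecting any under which an Accept and a Reject string meet in one state with the same remainder; add a state when all current targets are rejected. Accepting states are where Accept strings end.
a: 0a undefined. 0a->0: ok.
b: 0b undefined. 0b->0: no, a/b meet in 0. Open state 1: 0b->1.
c: 0c undefined. 0c->0: no, a/aacc meet in 0. 0c->1: ok.
ba: 1a undefined. 1a->0: no, a/acaa meet in 0. 1a->1: no, ba/aaac meet in 1. Open state 2: 1a->2.
bb: 1b undefined. 1b->0: no, a/cb meet in 0. 1b->1: ok.
cc: 1c undefined. 1c->0: no, a/aacc meet in 0. 1c->1: ok.
acaa: 2a undefined. 2a->0: no, a/acaa meet in 0. 2a->1: ok.
cbab: 2b undefined. 2b->0: ok.
aabac: 2c undefined. 2c->0: ok.
All examples now run through 3 states with every (state, symbol) defined. Accept strings end in {0,2}, Reject strings end in {1}; accept={0,2}.

states=3 start=0 accept={0,2} delta: 0a->0 0b->1 0c->1 1a->2 1b->1 1c->1 2a->1 2b->0 2c->0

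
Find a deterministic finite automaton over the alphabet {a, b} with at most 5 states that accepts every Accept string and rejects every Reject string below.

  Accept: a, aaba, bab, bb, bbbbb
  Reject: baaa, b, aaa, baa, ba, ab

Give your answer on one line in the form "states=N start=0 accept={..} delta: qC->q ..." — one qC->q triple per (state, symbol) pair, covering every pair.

states=4 start=0 accept={1,3} delta: 0a->1 0b->2 1a->2 1b->0 2a->2 2b->3 3a->1 3b->0

Grow the machine one transition at a time. Run the examples from 0; the earliest place one falls off (shortest prefix, ties alphabetical) gets sent to the lowest-numbered state that keeps every Accept/Reject pair distinguishable — a pair clashes when both reach the same state with identical unread suffix — and to a fresh state only if none does.
a: 0a undefined. 0a->0: no, a/aaa meet in 0. Open state 1: 0a->1.
b: 0b undefined. 0b->0: no, a/ba meet in 1. 0b->1: no, a/b meet in 1. Open state 2: 0b->2.
aa: 1a undefined. 1a->0: no, a/aaa meet in 1. 1a->1: no, a/aaa meet in 1. 1a->2: ok.
ab: 1b undefined. 1b->0: ok.
ba: 2a undefined. 2a->0: no, a/baa meet in 1. 2a->1: no, a/baaa meet in 1. 2a->2: ok.
bb: 2b undefined. 2b->0: no, bab/ab meet in 0. 2b->1: no, aaba/baaa meet in 2. 2b->2: no, aaba/baaa meet in 2. Open state 3: 2b->3.
bbb: 3b undefined. 3b->0: ok.
aaba: 3a undefined. 3a->0: no, aaba/ab meet in 0. 3a->1: ok.
All examples now run through 4 states with every (state, symbol) defined. Accept strings end in {1,3}, Reject strings end in {0,2}; accept={1,3}.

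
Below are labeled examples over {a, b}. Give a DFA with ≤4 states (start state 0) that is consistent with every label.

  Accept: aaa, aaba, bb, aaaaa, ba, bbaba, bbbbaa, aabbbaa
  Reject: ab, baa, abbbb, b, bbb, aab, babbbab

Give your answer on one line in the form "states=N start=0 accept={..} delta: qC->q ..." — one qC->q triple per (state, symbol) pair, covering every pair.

Fold the examples into a partial DFA from state 0: repeatedly fix the first undefined (state, symbol) met by the shortest-then-alphabetical prefix, trying targets in increasing order and rejecting any under which an Accept and a Reject string meet in one state with the same remainder; add a state when all current targets are rejected. Accepting states are where Accept strings end.
a: 0a undefined. 0a->0: ok.
b: 0b undefined. 0b->0: no, aaa/ab meet in 0. Open state 1: 0b->1.
ba: 1a undefined. 1a->0: no, aaa/baa meet in 0. 1a->1: no, aaba/ab meet in 1. Open state 2: 1a->2.
bb: 1b undefined. 1b->0: no, aaa/abbbb meet in 0. 1b->1: no, bb/ab meet in 1. 1b->2: ok.
baa: 2a undefined. 2a->0: no, aaa/baa meet in 0. 2a->1: no, bbaba/ab meet in 1. 2a->2: no, aaba/baa meet in 2. Open state 3: 2a->3.
bab: 2b undefined. 2b->0: no, aaa/bbb meet in 0. 2b->1: no, aaba/abbbb meet in 2. 2b->2: no, aaba/abbbb meet in 2. 2b->3: ok.
babb: 3b undefined. 3b->0: no, aaa/abbbb meet in 0. 3b->1: no, bbbbaa/baa meet in 3. 3b->2: no, aaba/abbbb meet in 2. 3b->3: ok.
bbaba: 3a undefined. 3a->0: ok.
All examples now run through 4 states with every (state, symbol) defined. Accept strings end in {0,2}, Reject strings end in {1,3}; accept={0,2}.

states=4 start=0 accept={0,2} delta: 0a->0 0b->1 1a->2 1b->2 2a->3 2b->3 3a->0 3b->3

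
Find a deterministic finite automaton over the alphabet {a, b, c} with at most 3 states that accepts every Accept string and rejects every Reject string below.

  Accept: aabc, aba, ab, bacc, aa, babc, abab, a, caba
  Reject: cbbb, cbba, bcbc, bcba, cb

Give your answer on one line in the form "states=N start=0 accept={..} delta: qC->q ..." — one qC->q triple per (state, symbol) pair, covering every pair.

State merging on the prefix tree: take the shortest (then alphabetical) example prefix whose next move is undefined and point that move at state 0, else 1, else 2, ...; a target is out if some Accept/Reject pair would then sit in one state with the same input left (inseparable). If every existing state is out, open a new one.
a: 0a undefined. 0a->0: ok.
b: 0b undefined. 0b->0: ok.
c: 0c undefined. 0c->0: no, aabc/cbbb meet in 0. Open state 1: 0c->1.
ca: 1a undefined. 1a->0: ok.
cb: 1b undefined. 1b->0: no, aabc/bcbc meet in 1. 1b->1: no, aabc/cbbb meet in 1. Open state 2: 1b->2.
cbb: 2b undefined. 2b->0: no, aba/cbbb meet in 0. 2b->1: no, aba/cbba meet in 0. 2b->2: ok.
bacc: 1c undefined. 1c->0: ok.
bcba: 2a undefined. 2a->0: no, aba/cbba meet in 0. 2a->1: no, aabc/cbba meet in 1. 2a->2: ok.
bcbc: 2c undefined. 2c->0: no, aba/bcbc meet in 0. 2c->1: no, aabc/bcbc meet in 1. 2c->2: ok.
All examples now run through 3 states with every (state, symbol) defined. Accept strings end in {0,1}, Reject strings end in {2}; accept={0,1}.

states=3 start=0 accept={0,1} delta: 0a->0 0b->0 0c->1 1a->0 1b->2 1c->0 2a->2 2b->2 2c->2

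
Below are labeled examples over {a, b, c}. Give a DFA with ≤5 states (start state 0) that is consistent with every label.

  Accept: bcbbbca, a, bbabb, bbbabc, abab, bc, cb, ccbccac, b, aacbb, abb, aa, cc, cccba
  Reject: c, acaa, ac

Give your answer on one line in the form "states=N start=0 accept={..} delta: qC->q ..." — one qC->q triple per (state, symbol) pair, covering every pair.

Grow the machine one transition at a time. Run the examples from 0; the earliest place one falls off (shortest prefix, ties alphabetical) gets sent to the lowest-numbered state that keeps every Accept/Reject pair distinguishable — a pair clashes when both reach the same state with identical unread suffix — and to a fresh state only if none does.
a: 0a undefined. 0a->0: ok.
b: 0b undefined. 0b->0: no, bbbabc/c meet in 0 with "c" left. Open state 1: 0b->1.
c: 0c undefined. 0c->0: no, a/c meet in 0. 0c->1: no, b/c meet in 1. Open state 2: 0c->2.
bb: 1b undefined. 1b->0: ok.
bc: 1c undefined. 1c->0: ok.
cb: 2b undefined. 2b->0: ok.
cc: 2c undefined. 2c->0: ok.
aba: 1a undefined. 1a->0: ok.
aca: 2a undefined. 2a->0: no, bcbbbca/acaa meet in 0. 2a->1: no, bcbbbca/acaa meet in 0. 2a->2: ok.
All examples now run through 3 states with every (state, symbol) defined. Accept strings end in {0,1}, Reject strings end in {2}; accept={0,1}.

states=3 start=0 accept={0,1} delta: 0a->0 0b->1 0c->2 1a->0 1b->0 1c->0 2a->2 2b->0 2c->0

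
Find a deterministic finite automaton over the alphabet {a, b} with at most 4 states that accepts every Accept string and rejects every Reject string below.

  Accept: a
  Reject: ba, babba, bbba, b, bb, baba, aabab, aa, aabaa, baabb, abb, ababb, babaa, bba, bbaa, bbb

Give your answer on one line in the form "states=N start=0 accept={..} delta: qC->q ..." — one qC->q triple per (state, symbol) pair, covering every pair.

states=3 start=0 accept={1} delta: 0a->1 0b->2 1a->0 1b->0 2a->2 2b->2

Fold the examples into a partial DFA from state 0: repeatedly fix the first undefined (state, symbol) met by the shortest-then-alphabetical prefix, trying targets in increasing order and rejecting any under which an Accept and a Reject string meet in one state with the same remainder; add a state when all current targets are rejected. Accepting states are where Accept strings end.
a: 0a undefined. 0a->0: no, a/aa meet in 0. Open state 1: 0a->1.
b: 0b undefined. 0b->0: no, a/ba meet in 1. 0b->1: no, a/b meet in 1. Open state 2: 0b->2.
aa: 1a undefined. 1a->0: ok.
ab: 1b undefined. 1b->0: ok.
ba: 2a undefined. 2a->0: no, a/aabaa meet in 1. 2a->1: no, a/ba meet in 1. 2a->2: ok.
bb: 2b undefined. 2b->0: no, a/baba meet in 1. 2b->1: no, a/babba meet in 1. 2b->2: ok.
All examples now run through 3 states with every (state, symbol) defined. Accept strings end in {1}, Reject strings end in {0,2}; accept={1}.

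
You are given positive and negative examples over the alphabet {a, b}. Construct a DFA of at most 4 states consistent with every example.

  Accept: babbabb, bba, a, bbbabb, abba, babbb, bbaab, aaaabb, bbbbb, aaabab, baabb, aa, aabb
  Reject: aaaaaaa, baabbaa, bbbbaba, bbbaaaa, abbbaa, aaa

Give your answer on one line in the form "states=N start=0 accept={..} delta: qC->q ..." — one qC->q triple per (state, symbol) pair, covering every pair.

Fold the examples into a partial DFA from state 0: repeatedly fix the first undefined (state, symbol) met by the shortest-then-alphabetical prefix, trying targets in increasing order and rejecting any under which an Accept and a Reject string meet in one state with the same remainder; add a state when all current targets are rejected. Accepting states are where Accept strings end.
a: 0a undefined. 0a->0: no, a/aaaaaaa meet in 0. Open state 1: 0a->1.
b: 0b undefined. 0b->0: ok.
aa: 1a undefined. 1a->0: no, bba/aaaaaaa meet in 1. 1a->1: no, bba/aaaaaaa meet in 1. Open state 2: 1a->2.
ab: 1b undefined. 1b->0: no, bba/bbbbaba meet in 1. 1b->1: no, abba/bbbbaba meet in 2. 1b->2: ok.
aaa: 2a undefined. 2a->0: no, bba/aaaaaaa meet in 1. 2a->1: no, bba/aaaaaaa meet in 1. 2a->2: no, aa/aaaaaaa meet in 2. Open state 3: 2a->3.
aab: 2b undefined. 2b->0: no, aa/baabbaa meet in 2. 2b->1: ok.
aaaa: 3a undefined. 3a->0: no, aaaabb/baabbaa meet in 0. 3a->1: no, bba/aaaaaaa meet in 1. 3a->2: no, babbabb/baabbaa meet in 2. 3a->3: ok.
aaab: 3b undefined. 3b->0: ok.
All examples now run through 4 states with every (state, symbol) defined. Accept strings end in {0,1,2}, Reject strings end in {3}; accept={0,1,2}.

states=4 start=0 accept={0,1,2} delta: 0a->1 0b->0 1a->2 1b->2 2a->3 2b->1 3a->3 3b->0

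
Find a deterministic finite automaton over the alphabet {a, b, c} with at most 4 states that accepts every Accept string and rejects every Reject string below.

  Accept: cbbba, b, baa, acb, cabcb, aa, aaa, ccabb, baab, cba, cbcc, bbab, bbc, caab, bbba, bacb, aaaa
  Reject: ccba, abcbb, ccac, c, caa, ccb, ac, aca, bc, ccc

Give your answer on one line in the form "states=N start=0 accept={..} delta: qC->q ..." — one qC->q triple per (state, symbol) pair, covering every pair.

states=4 start=0 accept={0,1,3} delta: 0a->0 0b->1 0c->2 1a->0 1b->2 1c->2 2a->2 2b->1 2c->3 3a->1 3b->2 3c->2

State merging on the prefix tree: take the shortest (then alphabetical) example prefix whose next move is undefined and point that move at state 0, else 1, else 2, ...; a target is out if some Accept/Reject pair would then sit in one state with the same input left (inseparable). If every existing state is out, open a new one.
a: 0a undefined. 0a->0: ok.
b: 0b undefined. 0b->0: no, bbc/c meet in 0 with "c" left. Open state 1: 0b->1.
c: 0c undefined. 0c->0: no, b/ccb meet in 1. 0c->1: no, b/c meet in 1. Open state 2: 0c->2.
ba: 1a undefined. 1a->0: ok.
bb: 1b undefined. 1b->0: no, bbc/c meet in 2. 1b->1: no, bbc/bc meet in 1 with "c" left. 1b->2: ok.
bc: 1c undefined. 1c->0: no, baa/bc meet in 0. 1c->1: no, b/bc meet in 1. 1c->2: ok.
ca: 2a undefined. 2a->0: no, baa/caa meet in 0. 2a->1: no, b/aca meet in 1. 2a->2: ok.
cb: 2b undefined. 2b->0: no, cbbba/c meet in 2. 2b->1: ok.
cc: 2c undefined. 2c->0: no, cbbba/ccba meet in 0. 2c->1: no, ccabb/ccba meet in 2. 2c->2: no, cbbba/ccba meet in 0. Open state 3: 2c->3.
cca: 3a undefined. 3a->0: no, ccabb/abcbb meet in 2. 3a->1: ok.
ccb: 3b undefined. 3b->0: no, cbbba/ccba meet in 0. 3b->1: no, cbbba/ccba meet in 0. 3b->2: ok.
ccc: 3c undefined. 3c->0: no, cbbba/ccc meet in 0. 3c->1: no, b/ccc meet in 1. 3c->2: ok.
All examples now run through 4 states with every (state, symbol) defined. Accept strings end in {0,1,3}, Reject strings end in {2}; accept={0,1,3}.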